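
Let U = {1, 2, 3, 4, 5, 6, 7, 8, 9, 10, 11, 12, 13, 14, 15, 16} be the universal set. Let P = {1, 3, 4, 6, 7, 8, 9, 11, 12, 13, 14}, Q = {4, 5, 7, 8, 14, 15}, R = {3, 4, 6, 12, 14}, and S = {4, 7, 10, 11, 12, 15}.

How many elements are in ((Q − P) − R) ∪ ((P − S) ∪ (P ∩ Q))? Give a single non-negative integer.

11

Q − P = {5, 15}
(Q − P) − R = {5, 15}
P − S = {1, 3, 6, 8, 9, 13, 14}
P ∩ Q = {4, 7, 8, 14}
(P − S) ∪ (P ∩ Q) = {1, 3, 4, 6, 7, 8, 9, 13, 14}
((Q − P) − R) ∪ ((P − S) ∪ (P ∩ Q)) = {1, 3, 4, 5, 6, 7, 8, 9, 13, 14, 15}
|((Q − P) − R) ∪ ((P − S) ∪ (P ∩ Q))| = 11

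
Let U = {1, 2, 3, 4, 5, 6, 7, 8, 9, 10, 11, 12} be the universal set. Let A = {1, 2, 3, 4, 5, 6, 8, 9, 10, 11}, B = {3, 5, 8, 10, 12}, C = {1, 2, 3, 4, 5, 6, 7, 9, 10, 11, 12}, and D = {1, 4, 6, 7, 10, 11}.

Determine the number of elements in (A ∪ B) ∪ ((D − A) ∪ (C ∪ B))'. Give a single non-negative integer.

11

A ∪ B = {1, 2, 3, 4, 5, 6, 8, 9, 10, 11, 12}
D − A = {7}
C ∪ B = {1, 2, 3, 4, 5, 6, 7, 8, 9, 10, 11, 12}
(D − A) ∪ (C ∪ B) = {1, 2, 3, 4, 5, 6, 7, 8, 9, 10, 11, 12}
((D − A) ∪ (C ∪ B))' = {}
(A ∪ B) ∪ ((D − A) ∪ (C ∪ B))' = {1, 2, 3, 4, 5, 6, 8, 9, 10, 11, 12}
|(A ∪ B) ∪ ((D − A) ∪ (C ∪ B))'| = 11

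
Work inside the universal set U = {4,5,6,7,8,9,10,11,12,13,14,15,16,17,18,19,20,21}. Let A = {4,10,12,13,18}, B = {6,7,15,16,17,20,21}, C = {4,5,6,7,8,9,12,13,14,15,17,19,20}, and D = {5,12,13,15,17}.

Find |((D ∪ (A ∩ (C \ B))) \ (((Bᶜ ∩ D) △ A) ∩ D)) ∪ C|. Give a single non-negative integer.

C \ B = {4,5,8,9,12,13,14,19}
A ∩ (C \ B) = {4,12,13}
D ∪ (A ∩ (C \ B)) = {4,5,12,13,15,17}
Bᶜ = {4,5,8,9,10,11,12,13,14,18,19}
Bᶜ ∩ D = {5,12,13}
(Bᶜ ∩ D) △ A = {4,5,10,18}
((Bᶜ ∩ D) △ A) ∩ D = {5}
(D ∪ (A ∩ (C \ B))) \ (((Bᶜ ∩ D) △ A) ∩ D) = {4,12,13,15,17}
((D ∪ (A ∩ (C \ B))) \ (((Bᶜ ∩ D) △ A) ∩ D)) ∪ C = {4,5,6,7,8,9,12,13,14,15,17,19,20}
|((D ∪ (A ∩ (C \ B))) \ (((Bᶜ ∩ D) △ A) ∩ D)) ∪ C| = 13

13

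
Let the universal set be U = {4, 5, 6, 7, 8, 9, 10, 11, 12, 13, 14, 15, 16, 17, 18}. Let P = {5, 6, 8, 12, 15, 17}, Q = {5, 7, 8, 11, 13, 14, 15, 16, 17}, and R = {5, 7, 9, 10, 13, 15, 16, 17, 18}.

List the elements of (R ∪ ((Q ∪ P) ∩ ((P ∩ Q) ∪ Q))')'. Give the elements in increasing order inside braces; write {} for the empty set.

{8, 11, 14}

Q ∪ P = {5, 6, 7, 8, 11, 12, 13, 14, 15, 16, 17}
P ∩ Q = {5, 8, 15, 17}
(P ∩ Q) ∪ Q = {5, 7, 8, 11, 13, 14, 15, 16, 17}
(Q ∪ P) ∩ ((P ∩ Q) ∪ Q) = {5, 7, 8, 11, 13, 14, 15, 16, 17}
((Q ∪ P) ∩ ((P ∩ Q) ∪ Q))' = {4, 6, 9, 10, 12, 18}
R ∪ ((Q ∪ P) ∩ ((P ∩ Q) ∪ Q))' = {4, 5, 6, 7, 9, 10, 12, 13, 15, 16, 17, 18}
(R ∪ ((Q ∪ P) ∩ ((P ∩ Q) ∪ Q))')' = {8, 11, 14}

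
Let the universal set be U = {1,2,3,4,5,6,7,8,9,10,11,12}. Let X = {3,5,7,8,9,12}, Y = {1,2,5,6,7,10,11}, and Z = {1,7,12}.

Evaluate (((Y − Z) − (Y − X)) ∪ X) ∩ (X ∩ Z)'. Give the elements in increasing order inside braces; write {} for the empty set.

{3,5,8,9}

Y − Z = {2,5,6,10,11}
Y − X = {1,2,6,10,11}
(Y − Z) − (Y − X) = {5}
((Y − Z) − (Y − X)) ∪ X = {3,5,7,8,9,12}
X ∩ Z = {7,12}
(X ∩ Z)' = {1,2,3,4,5,6,8,9,10,11}
(((Y − Z) − (Y − X)) ∪ X) ∩ (X ∩ Z)' = {3,5,8,9}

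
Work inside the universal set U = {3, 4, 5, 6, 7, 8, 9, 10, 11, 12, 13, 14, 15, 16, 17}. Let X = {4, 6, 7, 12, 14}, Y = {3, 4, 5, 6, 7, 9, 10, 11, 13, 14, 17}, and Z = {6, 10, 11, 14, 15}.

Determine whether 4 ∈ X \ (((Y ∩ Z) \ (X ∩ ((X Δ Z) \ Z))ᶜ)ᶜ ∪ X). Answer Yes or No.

4 ∈ Y and 4 ∉ Z, so 4 ∉ Y ∩ Z
4 ∈ X and 4 ∉ Z, so 4 ∈ X Δ Z
4 ∈ (X Δ Z) and 4 ∉ Z, so 4 ∈ (X Δ Z) \ Z
4 ∈ X and 4 ∈ ((X Δ Z) \ Z), so 4 ∈ X ∩ ((X Δ Z) \ Z)
4 ∉ (X ∩ ((X Δ Z) \ Z))ᶜ since 4 ∈ (X ∩ ((X Δ Z) \ Z))
4 ∉ (Y ∩ Z) and 4 ∉ (X ∩ ((X Δ Z) \ Z))ᶜ, so 4 ∉ (Y ∩ Z) \ (X ∩ ((X Δ Z) \ Z))ᶜ
4 ∈ ((Y ∩ Z) \ (X ∩ ((X Δ Z) \ Z))ᶜ)ᶜ since 4 ∉ ((Y ∩ Z) \ (X ∩ ((X Δ Z) \ Z))ᶜ)
4 ∈ ((Y ∩ Z) \ (X ∩ ((X Δ Z) \ Z))ᶜ)ᶜ and 4 ∈ X, so 4 ∈ ((Y ∩ Z) \ (X ∩ ((X Δ Z) \ Z))ᶜ)ᶜ ∪ X
4 ∈ X and 4 ∈ (((Y ∩ Z) \ (X ∩ ((X Δ Z) \ Z))ᶜ)ᶜ ∪ X), so 4 ∉ X \ (((Y ∩ Z) \ (X ∩ ((X Δ Z) \ Z))ᶜ)ᶜ ∪ X)

No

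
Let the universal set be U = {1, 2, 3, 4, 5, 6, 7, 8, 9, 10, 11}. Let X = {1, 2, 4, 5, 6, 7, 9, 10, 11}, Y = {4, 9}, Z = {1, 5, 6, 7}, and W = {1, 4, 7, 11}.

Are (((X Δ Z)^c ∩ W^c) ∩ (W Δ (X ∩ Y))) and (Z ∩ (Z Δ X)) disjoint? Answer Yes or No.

X Δ Z = {2, 4, 9, 10, 11}
(X Δ Z)^c = {1, 3, 5, 6, 7, 8}
W^c = {2, 3, 5, 6, 8, 9, 10}
(X Δ Z)^c ∩ W^c = {3, 5, 6, 8}
X ∩ Y = {4, 9}
W Δ (X ∩ Y) = {1, 7, 9, 11}
((X Δ Z)^c ∩ W^c) ∩ (W Δ (X ∩ Y)) = {}
Z Δ X = {2, 4, 9, 10, 11}
Z ∩ (Z Δ X) = {}
{} and {} share no elements.

Yes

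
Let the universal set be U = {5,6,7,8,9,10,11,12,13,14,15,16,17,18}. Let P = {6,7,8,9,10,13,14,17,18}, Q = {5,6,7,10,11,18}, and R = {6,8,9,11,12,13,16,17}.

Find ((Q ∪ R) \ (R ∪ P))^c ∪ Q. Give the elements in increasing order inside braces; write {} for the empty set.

Q ∪ R = {5,6,7,8,9,10,11,12,13,16,17,18}
R ∪ P = {6,7,8,9,10,11,12,13,14,16,17,18}
(Q ∪ R) \ (R ∪ P) = {5}
((Q ∪ R) \ (R ∪ P))^c = {6,7,8,9,10,11,12,13,14,15,16,17,18}
((Q ∪ R) \ (R ∪ P))^c ∪ Q = {5,6,7,8,9,10,11,12,13,14,15,16,17,18}

{5,6,7,8,9,10,11,12,13,14,15,16,17,18}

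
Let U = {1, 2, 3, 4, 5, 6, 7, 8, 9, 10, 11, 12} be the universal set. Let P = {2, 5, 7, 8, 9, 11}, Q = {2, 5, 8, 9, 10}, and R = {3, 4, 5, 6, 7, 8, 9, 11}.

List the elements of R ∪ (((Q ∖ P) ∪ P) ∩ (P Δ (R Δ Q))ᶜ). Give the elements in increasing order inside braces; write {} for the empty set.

Q ∖ P = {10}
(Q ∖ P) ∪ P = {2, 5, 7, 8, 9, 10, 11}
R Δ Q = {2, 3, 4, 6, 7, 10, 11}
P Δ (R Δ Q) = {3, 4, 5, 6, 8, 9, 10}
(P Δ (R Δ Q))ᶜ = {1, 2, 7, 11, 12}
((Q ∖ P) ∪ P) ∩ (P Δ (R Δ Q))ᶜ = {2, 7, 11}
R ∪ (((Q ∖ P) ∪ P) ∩ (P Δ (R Δ Q))ᶜ) = {2, 3, 4, 5, 6, 7, 8, 9, 11}

{2, 3, 4, 5, 6, 7, 8, 9, 11}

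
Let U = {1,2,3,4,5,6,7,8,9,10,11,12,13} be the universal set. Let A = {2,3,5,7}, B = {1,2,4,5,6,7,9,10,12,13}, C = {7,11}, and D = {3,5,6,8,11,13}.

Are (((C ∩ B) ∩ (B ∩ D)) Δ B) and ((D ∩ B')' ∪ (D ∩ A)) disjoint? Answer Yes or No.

C ∩ B = {7}
B ∩ D = {5,6,13}
(C ∩ B) ∩ (B ∩ D) = {}
((C ∩ B) ∩ (B ∩ D)) Δ B = {1,2,4,5,6,7,9,10,12,13}
B' = {3,8,11}
D ∩ B' = {3,8,11}
(D ∩ B')' = {1,2,4,5,6,7,9,10,12,13}
D ∩ A = {3,5}
(D ∩ B')' ∪ (D ∩ A) = {1,2,3,4,5,6,7,9,10,12,13}
1 lies in both, so they are not disjoint.

No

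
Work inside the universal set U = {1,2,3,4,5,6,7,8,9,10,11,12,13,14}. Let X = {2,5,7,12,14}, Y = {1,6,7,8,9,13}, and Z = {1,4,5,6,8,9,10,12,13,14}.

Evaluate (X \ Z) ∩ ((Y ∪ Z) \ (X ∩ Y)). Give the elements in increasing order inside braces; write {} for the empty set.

X \ Z = {2,7}
Y ∪ Z = {1,4,5,6,7,8,9,10,12,13,14}
X ∩ Y = {7}
(Y ∪ Z) \ (X ∩ Y) = {1,4,5,6,8,9,10,12,13,14}
(X \ Z) ∩ ((Y ∪ Z) \ (X ∩ Y)) = {}

{}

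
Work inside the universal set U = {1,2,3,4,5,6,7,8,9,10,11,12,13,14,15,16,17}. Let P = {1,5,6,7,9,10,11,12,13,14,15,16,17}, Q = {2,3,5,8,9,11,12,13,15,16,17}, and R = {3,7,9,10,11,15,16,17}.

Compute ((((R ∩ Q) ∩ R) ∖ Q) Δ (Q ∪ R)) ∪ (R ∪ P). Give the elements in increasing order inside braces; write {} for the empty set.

R ∩ Q = {3,9,11,15,16,17}
(R ∩ Q) ∩ R = {3,9,11,15,16,17}
((R ∩ Q) ∩ R) ∖ Q = {}
Q ∪ R = {2,3,5,7,8,9,10,11,12,13,15,16,17}
(((R ∩ Q) ∩ R) ∖ Q) Δ (Q ∪ R) = {2,3,5,7,8,9,10,11,12,13,15,16,17}
R ∪ P = {1,3,5,6,7,9,10,11,12,13,14,15,16,17}
((((R ∩ Q) ∩ R) ∖ Q) Δ (Q ∪ R)) ∪ (R ∪ P) = {1,2,3,5,6,7,8,9,10,11,12,13,14,15,16,17}

{1,2,3,5,6,7,8,9,10,11,12,13,14,15,16,17}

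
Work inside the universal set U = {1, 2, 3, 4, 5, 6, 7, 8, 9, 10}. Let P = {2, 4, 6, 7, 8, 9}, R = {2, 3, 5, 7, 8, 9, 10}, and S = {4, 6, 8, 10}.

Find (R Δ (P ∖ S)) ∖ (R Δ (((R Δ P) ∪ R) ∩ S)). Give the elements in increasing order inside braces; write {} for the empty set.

P ∖ S = {2, 7, 9}
R Δ (P ∖ S) = {3, 5, 8, 10}
R Δ P = {3, 4, 5, 6, 10}
(R Δ P) ∪ R = {2, 3, 4, 5, 6, 7, 8, 9, 10}
((R Δ P) ∪ R) ∩ S = {4, 6, 8, 10}
R Δ (((R Δ P) ∪ R) ∩ S) = {2, 3, 4, 5, 6, 7, 9}
(R Δ (P ∖ S)) ∖ (R Δ (((R Δ P) ∪ R) ∩ S)) = {8, 10}

{8, 10}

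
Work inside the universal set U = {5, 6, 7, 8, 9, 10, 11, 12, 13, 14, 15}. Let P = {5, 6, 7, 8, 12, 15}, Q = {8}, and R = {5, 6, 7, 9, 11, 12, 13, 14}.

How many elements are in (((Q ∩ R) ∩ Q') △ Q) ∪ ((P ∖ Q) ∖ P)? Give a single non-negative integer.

Q ∩ R = {}
Q' = {5, 6, 7, 9, 10, 11, 12, 13, 14, 15}
(Q ∩ R) ∩ Q' = {}
((Q ∩ R) ∩ Q') △ Q = {8}
P ∖ Q = {5, 6, 7, 12, 15}
(P ∖ Q) ∖ P = {}
(((Q ∩ R) ∩ Q') △ Q) ∪ ((P ∖ Q) ∖ P) = {8}
|(((Q ∩ R) ∩ Q') △ Q) ∪ ((P ∖ Q) ∖ P)| = 1

1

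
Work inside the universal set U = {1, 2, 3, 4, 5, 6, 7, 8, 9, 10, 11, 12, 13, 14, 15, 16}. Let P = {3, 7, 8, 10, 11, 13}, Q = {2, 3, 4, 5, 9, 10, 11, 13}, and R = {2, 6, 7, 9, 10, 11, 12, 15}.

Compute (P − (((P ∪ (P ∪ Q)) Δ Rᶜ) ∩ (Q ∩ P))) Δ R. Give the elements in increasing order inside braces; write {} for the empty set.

P ∪ Q = {2, 3, 4, 5, 7, 8, 9, 10, 11, 13}
P ∪ (P ∪ Q) = {2, 3, 4, 5, 7, 8, 9, 10, 11, 13}
Rᶜ = {1, 3, 4, 5, 8, 13, 14, 16}
(P ∪ (P ∪ Q)) Δ Rᶜ = {1, 2, 7, 9, 10, 11, 14, 16}
Q ∩ P = {3, 10, 11, 13}
((P ∪ (P ∪ Q)) Δ Rᶜ) ∩ (Q ∩ P) = {10, 11}
P − (((P ∪ (P ∪ Q)) Δ Rᶜ) ∩ (Q ∩ P)) = {3, 7, 8, 13}
(P − (((P ∪ (P ∪ Q)) Δ Rᶜ) ∩ (Q ∩ P))) Δ R = {2, 3, 6, 8, 9, 10, 11, 12, 13, 15}

{2, 3, 6, 8, 9, 10, 11, 12, 13, 15}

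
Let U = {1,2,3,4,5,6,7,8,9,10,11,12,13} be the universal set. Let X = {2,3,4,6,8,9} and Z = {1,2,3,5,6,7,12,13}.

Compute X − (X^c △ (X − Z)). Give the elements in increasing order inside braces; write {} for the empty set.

{2,3,6}

X^c = {1,5,7,10,11,12,13}
X − Z = {4,8,9}
X^c △ (X − Z) = {1,4,5,7,8,9,10,11,12,13}
X − (X^c △ (X − Z)) = {2,3,6}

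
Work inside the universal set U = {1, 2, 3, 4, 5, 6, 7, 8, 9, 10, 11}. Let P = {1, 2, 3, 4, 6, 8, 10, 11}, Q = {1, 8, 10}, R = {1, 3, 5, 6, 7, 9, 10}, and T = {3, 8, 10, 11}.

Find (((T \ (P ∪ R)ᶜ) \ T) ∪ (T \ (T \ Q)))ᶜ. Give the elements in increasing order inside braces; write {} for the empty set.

{1, 2, 3, 4, 5, 6, 7, 9, 11}

P ∪ R = {1, 2, 3, 4, 5, 6, 7, 8, 9, 10, 11}
(P ∪ R)ᶜ = {}
T \ (P ∪ R)ᶜ = {3, 8, 10, 11}
(T \ (P ∪ R)ᶜ) \ T = {}
T \ Q = {3, 11}
T \ (T \ Q) = {8, 10}
((T \ (P ∪ R)ᶜ) \ T) ∪ (T \ (T \ Q)) = {8, 10}
(((T \ (P ∪ R)ᶜ) \ T) ∪ (T \ (T \ Q)))ᶜ = {1, 2, 3, 4, 5, 6, 7, 9, 11}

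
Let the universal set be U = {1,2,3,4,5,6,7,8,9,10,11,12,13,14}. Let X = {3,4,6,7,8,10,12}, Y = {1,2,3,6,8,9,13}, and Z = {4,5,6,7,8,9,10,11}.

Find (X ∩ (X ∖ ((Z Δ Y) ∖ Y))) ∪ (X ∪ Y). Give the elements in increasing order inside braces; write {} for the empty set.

{1,2,3,4,6,7,8,9,10,12,13}

Z Δ Y = {1,2,3,4,5,7,10,11,13}
(Z Δ Y) ∖ Y = {4,5,7,10,11}
X ∖ ((Z Δ Y) ∖ Y) = {3,6,8,12}
X ∩ (X ∖ ((Z Δ Y) ∖ Y)) = {3,6,8,12}
X ∪ Y = {1,2,3,4,6,7,8,9,10,12,13}
(X ∩ (X ∖ ((Z Δ Y) ∖ Y))) ∪ (X ∪ Y) = {1,2,3,4,6,7,8,9,10,12,13}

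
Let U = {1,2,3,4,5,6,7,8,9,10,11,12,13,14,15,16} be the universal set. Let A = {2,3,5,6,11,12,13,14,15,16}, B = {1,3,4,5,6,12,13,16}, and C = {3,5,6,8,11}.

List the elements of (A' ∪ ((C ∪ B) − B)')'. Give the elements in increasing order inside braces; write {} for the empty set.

{11}

A' = {1,4,7,8,9,10}
C ∪ B = {1,3,4,5,6,8,11,12,13,16}
(C ∪ B) − B = {8,11}
((C ∪ B) − B)' = {1,2,3,4,5,6,7,9,10,12,13,14,15,16}
A' ∪ ((C ∪ B) − B)' = {1,2,3,4,5,6,7,8,9,10,12,13,14,15,16}
(A' ∪ ((C ∪ B) − B)')' = {11}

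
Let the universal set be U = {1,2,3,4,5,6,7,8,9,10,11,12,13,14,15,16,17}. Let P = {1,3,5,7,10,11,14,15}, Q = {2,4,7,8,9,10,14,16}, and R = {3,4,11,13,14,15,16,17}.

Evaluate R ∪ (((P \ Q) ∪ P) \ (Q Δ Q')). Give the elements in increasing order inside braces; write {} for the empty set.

P \ Q = {1,3,5,11,15}
(P \ Q) ∪ P = {1,3,5,7,10,11,14,15}
Q' = {1,3,5,6,11,12,13,15,17}
Q Δ Q' = {1,2,3,4,5,6,7,8,9,10,11,12,13,14,15,16,17}
((P \ Q) ∪ P) \ (Q Δ Q') = {}
R ∪ (((P \ Q) ∪ P) \ (Q Δ Q')) = {3,4,11,13,14,15,16,17}

{3,4,11,13,14,15,16,17}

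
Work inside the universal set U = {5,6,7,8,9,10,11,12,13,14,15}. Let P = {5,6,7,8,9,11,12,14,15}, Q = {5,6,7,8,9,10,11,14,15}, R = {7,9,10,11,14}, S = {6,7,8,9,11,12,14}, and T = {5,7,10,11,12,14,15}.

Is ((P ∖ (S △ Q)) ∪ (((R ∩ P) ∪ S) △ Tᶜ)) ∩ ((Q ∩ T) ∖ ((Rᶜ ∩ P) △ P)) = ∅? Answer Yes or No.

Yes

S △ Q = {5,10,12,15}
P ∖ (S △ Q) = {6,7,8,9,11,14}
R ∩ P = {7,9,11,14}
(R ∩ P) ∪ S = {6,7,8,9,11,12,14}
Tᶜ = {6,8,9,13}
((R ∩ P) ∪ S) △ Tᶜ = {7,11,12,13,14}
(P ∖ (S △ Q)) ∪ (((R ∩ P) ∪ S) △ Tᶜ) = {6,7,8,9,11,12,13,14}
Q ∩ T = {5,7,10,11,14,15}
Rᶜ = {5,6,8,12,13,15}
Rᶜ ∩ P = {5,6,8,12,15}
(Rᶜ ∩ P) △ P = {7,9,11,14}
(Q ∩ T) ∖ ((Rᶜ ∩ P) △ P) = {5,10,15}
{6,7,8,9,11,12,13,14} and {5,10,15} share no elements.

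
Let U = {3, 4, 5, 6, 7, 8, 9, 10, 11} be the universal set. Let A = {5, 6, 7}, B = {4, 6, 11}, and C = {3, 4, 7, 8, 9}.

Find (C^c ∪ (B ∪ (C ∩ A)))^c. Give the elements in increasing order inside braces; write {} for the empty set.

{3, 8, 9}

C^c = {5, 6, 10, 11}
C ∩ A = {7}
B ∪ (C ∩ A) = {4, 6, 7, 11}
C^c ∪ (B ∪ (C ∩ A)) = {4, 5, 6, 7, 10, 11}
(C^c ∪ (B ∪ (C ∩ A)))^c = {3, 8, 9}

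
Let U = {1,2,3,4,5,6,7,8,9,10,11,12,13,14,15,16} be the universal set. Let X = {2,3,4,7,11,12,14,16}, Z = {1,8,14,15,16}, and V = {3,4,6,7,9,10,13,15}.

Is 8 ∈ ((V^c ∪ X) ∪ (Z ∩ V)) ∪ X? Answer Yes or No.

Yes

8 ∉ V, so 8 ∈ V^c
8 ∈ V^c and 8 ∉ X, so 8 ∈ V^c ∪ X
8 ∈ Z and 8 ∉ V, so 8 ∉ Z ∩ V
8 ∈ (V^c ∪ X) and 8 ∉ (Z ∩ V), so 8 ∈ (V^c ∪ X) ∪ (Z ∩ V)
8 ∈ ((V^c ∪ X) ∪ (Z ∩ V)) and 8 ∉ X, so 8 ∈ ((V^c ∪ X) ∪ (Z ∩ V)) ∪ X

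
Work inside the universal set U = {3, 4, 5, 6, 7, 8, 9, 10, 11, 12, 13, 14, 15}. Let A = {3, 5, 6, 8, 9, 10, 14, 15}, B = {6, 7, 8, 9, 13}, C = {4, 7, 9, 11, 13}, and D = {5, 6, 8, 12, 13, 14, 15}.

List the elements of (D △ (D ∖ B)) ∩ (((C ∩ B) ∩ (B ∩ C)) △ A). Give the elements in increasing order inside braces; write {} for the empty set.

{6, 8, 13}

D ∖ B = {5, 12, 14, 15}
D △ (D ∖ B) = {6, 8, 13}
C ∩ B = {7, 9, 13}
B ∩ C = {7, 9, 13}
(C ∩ B) ∩ (B ∩ C) = {7, 9, 13}
((C ∩ B) ∩ (B ∩ C)) △ A = {3, 5, 6, 7, 8, 10, 13, 14, 15}
(D △ (D ∖ B)) ∩ (((C ∩ B) ∩ (B ∩ C)) △ A) = {6, 8, 13}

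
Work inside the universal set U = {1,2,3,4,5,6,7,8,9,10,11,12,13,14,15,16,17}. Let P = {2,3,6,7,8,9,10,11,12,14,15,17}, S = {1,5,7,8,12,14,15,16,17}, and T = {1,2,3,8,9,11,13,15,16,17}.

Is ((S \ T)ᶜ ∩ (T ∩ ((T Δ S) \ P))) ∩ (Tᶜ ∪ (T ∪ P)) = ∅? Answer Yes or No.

No

S \ T = {5,7,12,14}
(S \ T)ᶜ = {1,2,3,4,6,8,9,10,11,13,15,16,17}
T Δ S = {2,3,5,7,9,11,12,13,14}
(T Δ S) \ P = {5,13}
T ∩ ((T Δ S) \ P) = {13}
(S \ T)ᶜ ∩ (T ∩ ((T Δ S) \ P)) = {13}
Tᶜ = {4,5,6,7,10,12,14}
T ∪ P = {1,2,3,6,7,8,9,10,11,12,13,14,15,16,17}
Tᶜ ∪ (T ∪ P) = {1,2,3,4,5,6,7,8,9,10,11,12,13,14,15,16,17}
13 lies in both, so they are not disjoint.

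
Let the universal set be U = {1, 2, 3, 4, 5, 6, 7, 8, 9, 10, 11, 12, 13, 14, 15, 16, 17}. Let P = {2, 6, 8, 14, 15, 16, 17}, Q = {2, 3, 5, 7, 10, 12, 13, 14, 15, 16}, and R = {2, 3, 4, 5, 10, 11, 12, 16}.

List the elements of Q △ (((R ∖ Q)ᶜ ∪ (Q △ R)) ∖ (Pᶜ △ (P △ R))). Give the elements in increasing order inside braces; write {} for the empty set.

R ∖ Q = {4, 11}
(R ∖ Q)ᶜ = {1, 2, 3, 5, 6, 7, 8, 9, 10, 12, 13, 14, 15, 16, 17}
Q △ R = {4, 7, 11, 13, 14, 15}
(R ∖ Q)ᶜ ∪ (Q △ R) = {1, 2, 3, 4, 5, 6, 7, 8, 9, 10, 11, 12, 13, 14, 15, 16, 17}
Pᶜ = {1, 3, 4, 5, 7, 9, 10, 11, 12, 13}
P △ R = {3, 4, 5, 6, 8, 10, 11, 12, 14, 15, 17}
Pᶜ △ (P △ R) = {1, 6, 7, 8, 9, 13, 14, 15, 17}
((R ∖ Q)ᶜ ∪ (Q △ R)) ∖ (Pᶜ △ (P △ R)) = {2, 3, 4, 5, 10, 11, 12, 16}
Q △ (((R ∖ Q)ᶜ ∪ (Q △ R)) ∖ (Pᶜ △ (P △ R))) = {4, 7, 11, 13, 14, 15}

{4, 7, 11, 13, 14, 15}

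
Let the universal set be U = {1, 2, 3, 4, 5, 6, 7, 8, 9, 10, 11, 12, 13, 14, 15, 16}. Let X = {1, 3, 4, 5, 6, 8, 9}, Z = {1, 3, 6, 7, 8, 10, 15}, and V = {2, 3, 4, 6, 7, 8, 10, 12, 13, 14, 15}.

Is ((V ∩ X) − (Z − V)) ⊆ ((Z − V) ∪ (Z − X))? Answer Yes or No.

V ∩ X = {3, 4, 6, 8}
Z − V = {1}
(V ∩ X) − (Z − V) = {3, 4, 6, 8}
Z − X = {7, 10, 15}
(Z − V) ∪ (Z − X) = {1, 7, 10, 15}
3 ∈ (V ∩ X) − (Z − V) but 3 ∉ (Z − V) ∪ (Z − X), so the inclusion fails.

No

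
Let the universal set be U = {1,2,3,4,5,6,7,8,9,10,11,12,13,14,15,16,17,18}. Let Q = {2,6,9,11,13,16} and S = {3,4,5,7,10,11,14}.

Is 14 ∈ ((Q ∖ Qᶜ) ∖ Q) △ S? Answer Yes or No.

14 ∉ Q, so 14 ∈ Qᶜ
14 ∉ Q and 14 ∈ Qᶜ, so 14 ∉ Q ∖ Qᶜ
14 ∉ (Q ∖ Qᶜ) and 14 ∉ Q, so 14 ∉ (Q ∖ Qᶜ) ∖ Q
14 ∉ ((Q ∖ Qᶜ) ∖ Q) and 14 ∈ S, so 14 ∈ ((Q ∖ Qᶜ) ∖ Q) △ S

Yes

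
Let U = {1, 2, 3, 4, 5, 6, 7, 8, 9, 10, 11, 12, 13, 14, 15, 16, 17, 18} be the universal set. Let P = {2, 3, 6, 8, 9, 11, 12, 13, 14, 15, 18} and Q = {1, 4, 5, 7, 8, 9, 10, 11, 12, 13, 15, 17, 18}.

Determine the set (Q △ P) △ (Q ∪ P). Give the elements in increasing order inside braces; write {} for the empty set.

Q △ P = {1, 2, 3, 4, 5, 6, 7, 10, 14, 17}
Q ∪ P = {1, 2, 3, 4, 5, 6, 7, 8, 9, 10, 11, 12, 13, 14, 15, 17, 18}
(Q △ P) △ (Q ∪ P) = {8, 9, 11, 12, 13, 15, 18}

{8, 9, 11, 12, 13, 15, 18}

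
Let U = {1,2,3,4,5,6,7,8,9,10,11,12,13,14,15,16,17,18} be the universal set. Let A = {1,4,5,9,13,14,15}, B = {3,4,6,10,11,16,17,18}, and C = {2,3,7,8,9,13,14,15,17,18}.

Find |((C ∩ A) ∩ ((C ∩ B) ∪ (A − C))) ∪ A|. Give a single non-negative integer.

7

C ∩ A = {9,13,14,15}
C ∩ B = {3,17,18}
A − C = {1,4,5}
(C ∩ B) ∪ (A − C) = {1,3,4,5,17,18}
(C ∩ A) ∩ ((C ∩ B) ∪ (A − C)) = {}
((C ∩ A) ∩ ((C ∩ B) ∪ (A − C))) ∪ A = {1,4,5,9,13,14,15}
|((C ∩ A) ∩ ((C ∩ B) ∪ (A − C))) ∪ A| = 7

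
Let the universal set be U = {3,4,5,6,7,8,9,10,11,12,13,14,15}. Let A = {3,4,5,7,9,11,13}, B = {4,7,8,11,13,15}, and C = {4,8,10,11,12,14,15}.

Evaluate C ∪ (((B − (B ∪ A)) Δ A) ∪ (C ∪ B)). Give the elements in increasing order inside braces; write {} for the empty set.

B ∪ A = {3,4,5,7,8,9,11,13,15}
B − (B ∪ A) = {}
(B − (B ∪ A)) Δ A = {3,4,5,7,9,11,13}
C ∪ B = {4,7,8,10,11,12,13,14,15}
((B − (B ∪ A)) Δ A) ∪ (C ∪ B) = {3,4,5,7,8,9,10,11,12,13,14,15}
C ∪ (((B − (B ∪ A)) Δ A) ∪ (C ∪ B)) = {3,4,5,7,8,9,10,11,12,13,14,15}

{3,4,5,7,8,9,10,11,12,13,14,15}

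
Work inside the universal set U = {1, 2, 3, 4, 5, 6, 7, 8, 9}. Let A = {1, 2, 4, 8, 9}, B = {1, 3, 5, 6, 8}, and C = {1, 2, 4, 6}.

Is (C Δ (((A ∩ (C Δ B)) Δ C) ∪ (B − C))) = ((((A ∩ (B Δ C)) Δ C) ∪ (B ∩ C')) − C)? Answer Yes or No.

No

C Δ B = {2, 3, 4, 5, 8}
A ∩ (C Δ B) = {2, 4, 8}
(A ∩ (C Δ B)) Δ C = {1, 6, 8}
B − C = {3, 5, 8}
((A ∩ (C Δ B)) Δ C) ∪ (B − C) = {1, 3, 5, 6, 8}
C Δ (((A ∩ (C Δ B)) Δ C) ∪ (B − C)) = {2, 3, 4, 5, 8}
B Δ C = {2, 3, 4, 5, 8}
A ∩ (B Δ C) = {2, 4, 8}
(A ∩ (B Δ C)) Δ C = {1, 6, 8}
C' = {3, 5, 7, 8, 9}
B ∩ C' = {3, 5, 8}
((A ∩ (B Δ C)) Δ C) ∪ (B ∩ C') = {1, 3, 5, 6, 8}
(((A ∩ (B Δ C)) Δ C) ∪ (B ∩ C')) − C = {3, 5, 8}
2 ∈ C Δ (((A ∩ (C Δ B)) Δ C) ∪ (B − C)) but 2 ∉ (((A ∩ (B Δ C)) Δ C) ∪ (B ∩ C')) − C, so they differ.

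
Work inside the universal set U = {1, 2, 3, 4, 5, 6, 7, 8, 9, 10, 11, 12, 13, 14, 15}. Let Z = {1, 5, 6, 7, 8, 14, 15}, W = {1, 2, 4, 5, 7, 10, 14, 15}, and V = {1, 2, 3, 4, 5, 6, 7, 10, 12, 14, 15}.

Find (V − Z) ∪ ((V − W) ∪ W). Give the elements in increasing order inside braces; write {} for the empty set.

{1, 2, 3, 4, 5, 6, 7, 10, 12, 14, 15}

V − Z = {2, 3, 4, 10, 12}
V − W = {3, 6, 12}
(V − W) ∪ W = {1, 2, 3, 4, 5, 6, 7, 10, 12, 14, 15}
(V − Z) ∪ ((V − W) ∪ W) = {1, 2, 3, 4, 5, 6, 7, 10, 12, 14, 15}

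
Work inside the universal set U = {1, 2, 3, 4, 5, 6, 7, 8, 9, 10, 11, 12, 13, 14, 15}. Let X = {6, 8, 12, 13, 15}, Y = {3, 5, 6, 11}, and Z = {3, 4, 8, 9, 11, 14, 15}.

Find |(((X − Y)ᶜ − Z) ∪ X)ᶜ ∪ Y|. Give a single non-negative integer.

X − Y = {8, 12, 13, 15}
(X − Y)ᶜ = {1, 2, 3, 4, 5, 6, 7, 9, 10, 11, 14}
(X − Y)ᶜ − Z = {1, 2, 5, 6, 7, 10}
((X − Y)ᶜ − Z) ∪ X = {1, 2, 5, 6, 7, 8, 10, 12, 13, 15}
(((X − Y)ᶜ − Z) ∪ X)ᶜ = {3, 4, 9, 11, 14}
(((X − Y)ᶜ − Z) ∪ X)ᶜ ∪ Y = {3, 4, 5, 6, 9, 11, 14}
|(((X − Y)ᶜ − Z) ∪ X)ᶜ ∪ Y| = 7

7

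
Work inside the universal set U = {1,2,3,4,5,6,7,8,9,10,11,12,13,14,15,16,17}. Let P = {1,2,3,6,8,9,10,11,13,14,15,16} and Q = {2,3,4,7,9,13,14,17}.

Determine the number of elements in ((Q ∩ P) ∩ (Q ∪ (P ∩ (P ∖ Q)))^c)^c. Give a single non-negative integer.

17

Q ∩ P = {2,3,9,13,14}
P ∖ Q = {1,6,8,10,11,15,16}
P ∩ (P ∖ Q) = {1,6,8,10,11,15,16}
Q ∪ (P ∩ (P ∖ Q)) = {1,2,3,4,6,7,8,9,10,11,13,14,15,16,17}
(Q ∪ (P ∩ (P ∖ Q)))^c = {5,12}
(Q ∩ P) ∩ (Q ∪ (P ∩ (P ∖ Q)))^c = {}
((Q ∩ P) ∩ (Q ∪ (P ∩ (P ∖ Q)))^c)^c = {1,2,3,4,5,6,7,8,9,10,11,12,13,14,15,16,17}
|((Q ∩ P) ∩ (Q ∪ (P ∩ (P ∖ Q)))^c)^c| = 17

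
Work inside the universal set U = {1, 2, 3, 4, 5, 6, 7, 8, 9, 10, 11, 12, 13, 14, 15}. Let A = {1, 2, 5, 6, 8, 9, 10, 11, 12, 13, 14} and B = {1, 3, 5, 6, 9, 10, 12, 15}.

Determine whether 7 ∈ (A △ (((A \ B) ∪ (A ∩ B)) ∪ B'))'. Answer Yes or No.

No

7 ∉ A and 7 ∉ B, so 7 ∉ A \ B
7 ∉ A and 7 ∉ B, so 7 ∉ A ∩ B
7 ∉ (A \ B) and 7 ∉ (A ∩ B), so 7 ∉ (A \ B) ∪ (A ∩ B)
7 ∉ B, so 7 ∈ B'
7 ∉ ((A \ B) ∪ (A ∩ B)) and 7 ∈ B', so 7 ∈ ((A \ B) ∪ (A ∩ B)) ∪ B'
7 ∉ A and 7 ∈ (((A \ B) ∪ (A ∩ B)) ∪ B'), so 7 ∈ A △ (((A \ B) ∪ (A ∩ B)) ∪ B')
7 ∉ (A △ (((A \ B) ∪ (A ∩ B)) ∪ B'))' since 7 ∈ (A △ (((A \ B) ∪ (A ∩ B)) ∪ B'))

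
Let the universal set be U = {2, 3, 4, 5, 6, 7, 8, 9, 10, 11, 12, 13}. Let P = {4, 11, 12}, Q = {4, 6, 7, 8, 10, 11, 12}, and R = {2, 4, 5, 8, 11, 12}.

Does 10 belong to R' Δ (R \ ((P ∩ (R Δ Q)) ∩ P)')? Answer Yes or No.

10 ∉ R, so 10 ∈ R'
10 ∉ R and 10 ∈ Q, so 10 ∈ R Δ Q
10 ∉ P and 10 ∈ (R Δ Q), so 10 ∉ P ∩ (R Δ Q)
10 ∉ (P ∩ (R Δ Q)) and 10 ∉ P, so 10 ∉ (P ∩ (R Δ Q)) ∩ P
10 ∈ ((P ∩ (R Δ Q)) ∩ P)' since 10 ∉ ((P ∩ (R Δ Q)) ∩ P)
10 ∉ R and 10 ∈ ((P ∩ (R Δ Q)) ∩ P)', so 10 ∉ R \ ((P ∩ (R Δ Q)) ∩ P)'
10 ∈ R' and 10 ∉ (R \ ((P ∩ (R Δ Q)) ∩ P)'), so 10 ∈ R' Δ (R \ ((P ∩ (R Δ Q)) ∩ P)')

Yes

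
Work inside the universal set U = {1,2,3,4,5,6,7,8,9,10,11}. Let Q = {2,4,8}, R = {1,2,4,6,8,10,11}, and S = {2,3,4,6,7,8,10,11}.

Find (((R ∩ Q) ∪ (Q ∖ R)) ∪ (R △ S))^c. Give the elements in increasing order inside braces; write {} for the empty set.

R ∩ Q = {2,4,8}
Q ∖ R = {}
(R ∩ Q) ∪ (Q ∖ R) = {2,4,8}
R △ S = {1,3,7}
((R ∩ Q) ∪ (Q ∖ R)) ∪ (R △ S) = {1,2,3,4,7,8}
(((R ∩ Q) ∪ (Q ∖ R)) ∪ (R △ S))^c = {5,6,9,10,11}

{5,6,9,10,11}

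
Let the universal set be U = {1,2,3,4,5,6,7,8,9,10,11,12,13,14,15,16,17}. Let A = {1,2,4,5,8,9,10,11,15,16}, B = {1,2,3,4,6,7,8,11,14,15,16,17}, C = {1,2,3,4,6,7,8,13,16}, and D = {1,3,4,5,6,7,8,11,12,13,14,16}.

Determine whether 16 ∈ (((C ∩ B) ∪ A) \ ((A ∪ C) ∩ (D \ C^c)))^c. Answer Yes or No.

Yes

16 ∈ C and 16 ∈ B, so 16 ∈ C ∩ B
16 ∈ (C ∩ B) and 16 ∈ A, so 16 ∈ (C ∩ B) ∪ A
16 ∈ A and 16 ∈ C, so 16 ∈ A ∪ C
16 ∈ C, so 16 ∉ C^c
16 ∈ D and 16 ∉ C^c, so 16 ∈ D \ C^c
16 ∈ (A ∪ C) and 16 ∈ (D \ C^c), so 16 ∈ (A ∪ C) ∩ (D \ C^c)
16 ∈ ((C ∩ B) ∪ A) and 16 ∈ ((A ∪ C) ∩ (D \ C^c)), so 16 ∉ ((C ∩ B) ∪ A) \ ((A ∪ C) ∩ (D \ C^c))
16 ∈ (((C ∩ B) ∪ A) \ ((A ∪ C) ∩ (D \ C^c)))^c since 16 ∉ (((C ∩ B) ∪ A) \ ((A ∪ C) ∩ (D \ C^c)))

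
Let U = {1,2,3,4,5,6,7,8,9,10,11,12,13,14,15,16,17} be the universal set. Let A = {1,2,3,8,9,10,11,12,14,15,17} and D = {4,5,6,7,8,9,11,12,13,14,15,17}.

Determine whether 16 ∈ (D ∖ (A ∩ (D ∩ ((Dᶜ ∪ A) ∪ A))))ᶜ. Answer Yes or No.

16 ∉ D, so 16 ∈ Dᶜ
16 ∈ Dᶜ and 16 ∉ A, so 16 ∈ Dᶜ ∪ A
16 ∈ (Dᶜ ∪ A) and 16 ∉ A, so 16 ∈ (Dᶜ ∪ A) ∪ A
16 ∉ D and 16 ∈ ((Dᶜ ∪ A) ∪ A), so 16 ∉ D ∩ ((Dᶜ ∪ A) ∪ A)
16 ∉ A and 16 ∉ (D ∩ ((Dᶜ ∪ A) ∪ A)), so 16 ∉ A ∩ (D ∩ ((Dᶜ ∪ A) ∪ A))
16 ∉ D and 16 ∉ (A ∩ (D ∩ ((Dᶜ ∪ A) ∪ A))), so 16 ∉ D ∖ (A ∩ (D ∩ ((Dᶜ ∪ A) ∪ A)))
16 ∈ (D ∖ (A ∩ (D ∩ ((Dᶜ ∪ A) ∪ A))))ᶜ since 16 ∉ (D ∖ (A ∩ (D ∩ ((Dᶜ ∪ A) ∪ A))))

Yes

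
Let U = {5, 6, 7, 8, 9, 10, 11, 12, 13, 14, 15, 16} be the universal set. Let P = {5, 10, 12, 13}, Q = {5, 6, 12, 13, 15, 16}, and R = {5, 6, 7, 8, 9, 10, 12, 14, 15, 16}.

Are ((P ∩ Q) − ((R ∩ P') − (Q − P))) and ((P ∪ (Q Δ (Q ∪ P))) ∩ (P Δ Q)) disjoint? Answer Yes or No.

P ∩ Q = {5, 12, 13}
P' = {6, 7, 8, 9, 11, 14, 15, 16}
R ∩ P' = {6, 7, 8, 9, 14, 15, 16}
Q − P = {6, 15, 16}
(R ∩ P') − (Q − P) = {7, 8, 9, 14}
(P ∩ Q) − ((R ∩ P') − (Q − P)) = {5, 12, 13}
Q ∪ P = {5, 6, 10, 12, 13, 15, 16}
Q Δ (Q ∪ P) = {10}
P ∪ (Q Δ (Q ∪ P)) = {5, 10, 12, 13}
P Δ Q = {6, 10, 15, 16}
(P ∪ (Q Δ (Q ∪ P))) ∩ (P Δ Q) = {10}
{5, 12, 13} and {10} share no elements.

Yes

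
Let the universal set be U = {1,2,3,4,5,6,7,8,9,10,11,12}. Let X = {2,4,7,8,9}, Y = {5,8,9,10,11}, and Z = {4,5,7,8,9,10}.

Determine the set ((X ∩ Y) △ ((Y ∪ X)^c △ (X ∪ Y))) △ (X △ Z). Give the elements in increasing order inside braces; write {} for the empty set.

X ∩ Y = {8,9}
Y ∪ X = {2,4,5,7,8,9,10,11}
(Y ∪ X)^c = {1,3,6,12}
X ∪ Y = {2,4,5,7,8,9,10,11}
(Y ∪ X)^c △ (X ∪ Y) = {1,2,3,4,5,6,7,8,9,10,11,12}
(X ∩ Y) △ ((Y ∪ X)^c △ (X ∪ Y)) = {1,2,3,4,5,6,7,10,11,12}
X △ Z = {2,5,10}
((X ∩ Y) △ ((Y ∪ X)^c △ (X ∪ Y))) △ (X △ Z) = {1,3,4,6,7,11,12}

{1,3,4,6,7,11,12}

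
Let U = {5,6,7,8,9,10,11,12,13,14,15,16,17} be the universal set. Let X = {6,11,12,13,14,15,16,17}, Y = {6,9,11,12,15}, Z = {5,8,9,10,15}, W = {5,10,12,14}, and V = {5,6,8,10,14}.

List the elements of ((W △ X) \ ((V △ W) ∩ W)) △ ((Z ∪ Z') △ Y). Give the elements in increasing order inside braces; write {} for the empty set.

W △ X = {5,6,10,11,13,15,16,17}
V △ W = {6,8,12}
(V △ W) ∩ W = {12}
(W △ X) \ ((V △ W) ∩ W) = {5,6,10,11,13,15,16,17}
Z' = {6,7,11,12,13,14,16,17}
Z ∪ Z' = {5,6,7,8,9,10,11,12,13,14,15,16,17}
(Z ∪ Z') △ Y = {5,7,8,10,13,14,16,17}
((W △ X) \ ((V △ W) ∩ W)) △ ((Z ∪ Z') △ Y) = {6,7,8,11,14,15}

{6,7,8,11,14,15}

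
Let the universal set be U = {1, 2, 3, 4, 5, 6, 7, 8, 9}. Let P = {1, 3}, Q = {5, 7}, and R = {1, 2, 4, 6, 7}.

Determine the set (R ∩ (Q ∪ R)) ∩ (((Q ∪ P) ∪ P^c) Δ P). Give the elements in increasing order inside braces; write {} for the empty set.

Q ∪ R = {1, 2, 4, 5, 6, 7}
R ∩ (Q ∪ R) = {1, 2, 4, 6, 7}
Q ∪ P = {1, 3, 5, 7}
P^c = {2, 4, 5, 6, 7, 8, 9}
(Q ∪ P) ∪ P^c = {1, 2, 3, 4, 5, 6, 7, 8, 9}
((Q ∪ P) ∪ P^c) Δ P = {2, 4, 5, 6, 7, 8, 9}
(R ∩ (Q ∪ R)) ∩ (((Q ∪ P) ∪ P^c) Δ P) = {2, 4, 6, 7}

{2, 4, 6, 7}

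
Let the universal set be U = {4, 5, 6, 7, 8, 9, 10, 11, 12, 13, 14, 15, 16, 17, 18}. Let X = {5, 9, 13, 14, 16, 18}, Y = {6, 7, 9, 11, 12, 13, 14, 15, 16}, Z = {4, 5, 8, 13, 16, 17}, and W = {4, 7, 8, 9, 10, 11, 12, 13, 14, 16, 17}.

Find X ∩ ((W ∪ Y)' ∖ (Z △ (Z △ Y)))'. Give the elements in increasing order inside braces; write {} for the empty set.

{9, 13, 14, 16}

W ∪ Y = {4, 6, 7, 8, 9, 10, 11, 12, 13, 14, 15, 16, 17}
(W ∪ Y)' = {5, 18}
Z △ Y = {4, 5, 6, 7, 8, 9, 11, 12, 14, 15, 17}
Z △ (Z △ Y) = {6, 7, 9, 11, 12, 13, 14, 15, 16}
(W ∪ Y)' ∖ (Z △ (Z △ Y)) = {5, 18}
((W ∪ Y)' ∖ (Z △ (Z △ Y)))' = {4, 6, 7, 8, 9, 10, 11, 12, 13, 14, 15, 16, 17}
X ∩ ((W ∪ Y)' ∖ (Z △ (Z △ Y)))' = {9, 13, 14, 16}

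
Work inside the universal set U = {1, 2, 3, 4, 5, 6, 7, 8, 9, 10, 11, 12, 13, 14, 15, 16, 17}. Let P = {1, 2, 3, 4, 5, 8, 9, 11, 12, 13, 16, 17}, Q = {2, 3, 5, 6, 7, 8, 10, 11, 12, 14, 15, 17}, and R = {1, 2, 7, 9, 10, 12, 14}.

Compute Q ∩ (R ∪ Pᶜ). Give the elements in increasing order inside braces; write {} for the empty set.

{2, 6, 7, 10, 12, 14, 15}

Pᶜ = {6, 7, 10, 14, 15}
R ∪ Pᶜ = {1, 2, 6, 7, 9, 10, 12, 14, 15}
Q ∩ (R ∪ Pᶜ) = {2, 6, 7, 10, 12, 14, 15}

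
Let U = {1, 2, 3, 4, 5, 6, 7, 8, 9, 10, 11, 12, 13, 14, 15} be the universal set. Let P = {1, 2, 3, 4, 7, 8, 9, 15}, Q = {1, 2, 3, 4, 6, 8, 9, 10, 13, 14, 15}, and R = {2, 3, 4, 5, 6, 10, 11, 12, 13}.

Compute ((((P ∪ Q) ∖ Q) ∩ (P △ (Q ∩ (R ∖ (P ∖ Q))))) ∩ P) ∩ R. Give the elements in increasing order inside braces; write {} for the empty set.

{}

P ∪ Q = {1, 2, 3, 4, 6, 7, 8, 9, 10, 13, 14, 15}
(P ∪ Q) ∖ Q = {7}
P ∖ Q = {7}
R ∖ (P ∖ Q) = {2, 3, 4, 5, 6, 10, 11, 12, 13}
Q ∩ (R ∖ (P ∖ Q)) = {2, 3, 4, 6, 10, 13}
P △ (Q ∩ (R ∖ (P ∖ Q))) = {1, 6, 7, 8, 9, 10, 13, 15}
((P ∪ Q) ∖ Q) ∩ (P △ (Q ∩ (R ∖ (P ∖ Q)))) = {7}
(((P ∪ Q) ∖ Q) ∩ (P △ (Q ∩ (R ∖ (P ∖ Q))))) ∩ P = {7}
((((P ∪ Q) ∖ Q) ∩ (P △ (Q ∩ (R ∖ (P ∖ Q))))) ∩ P) ∩ R = {}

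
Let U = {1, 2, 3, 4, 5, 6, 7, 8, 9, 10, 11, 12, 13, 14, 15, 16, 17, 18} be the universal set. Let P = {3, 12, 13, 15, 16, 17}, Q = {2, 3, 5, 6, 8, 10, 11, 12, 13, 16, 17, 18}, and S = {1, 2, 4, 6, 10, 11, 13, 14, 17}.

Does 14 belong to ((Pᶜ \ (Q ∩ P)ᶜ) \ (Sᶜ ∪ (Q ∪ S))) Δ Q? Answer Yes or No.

14 ∉ P, so 14 ∈ Pᶜ
14 ∉ Q and 14 ∉ P, so 14 ∉ Q ∩ P
14 ∈ (Q ∩ P)ᶜ since 14 ∉ (Q ∩ P)
14 ∈ Pᶜ and 14 ∈ (Q ∩ P)ᶜ, so 14 ∉ Pᶜ \ (Q ∩ P)ᶜ
14 ∈ S, so 14 ∉ Sᶜ
14 ∉ Q and 14 ∈ S, so 14 ∈ Q ∪ S
14 ∉ Sᶜ and 14 ∈ (Q ∪ S), so 14 ∈ Sᶜ ∪ (Q ∪ S)
14 ∉ (Pᶜ \ (Q ∩ P)ᶜ) and 14 ∈ (Sᶜ ∪ (Q ∪ S)), so 14 ∉ (Pᶜ \ (Q ∩ P)ᶜ) \ (Sᶜ ∪ (Q ∪ S))
14 ∉ ((Pᶜ \ (Q ∩ P)ᶜ) \ (Sᶜ ∪ (Q ∪ S))) and 14 ∉ Q, so 14 ∉ ((Pᶜ \ (Q ∩ P)ᶜ) \ (Sᶜ ∪ (Q ∪ S))) Δ Q

No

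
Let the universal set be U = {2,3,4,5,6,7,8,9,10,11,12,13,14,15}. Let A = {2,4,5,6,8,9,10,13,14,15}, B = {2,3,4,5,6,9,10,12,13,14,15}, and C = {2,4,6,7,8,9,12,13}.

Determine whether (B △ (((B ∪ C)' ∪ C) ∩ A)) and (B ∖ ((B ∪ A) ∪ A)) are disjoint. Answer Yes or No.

Yes

B ∪ C = {2,3,4,5,6,7,8,9,10,12,13,14,15}
(B ∪ C)' = {11}
(B ∪ C)' ∪ C = {2,4,6,7,8,9,11,12,13}
((B ∪ C)' ∪ C) ∩ A = {2,4,6,8,9,13}
B △ (((B ∪ C)' ∪ C) ∩ A) = {3,5,8,10,12,14,15}
B ∪ A = {2,3,4,5,6,8,9,10,12,13,14,15}
(B ∪ A) ∪ A = {2,3,4,5,6,8,9,10,12,13,14,15}
B ∖ ((B ∪ A) ∪ A) = {}
{3,5,8,10,12,14,15} and {} share no elements.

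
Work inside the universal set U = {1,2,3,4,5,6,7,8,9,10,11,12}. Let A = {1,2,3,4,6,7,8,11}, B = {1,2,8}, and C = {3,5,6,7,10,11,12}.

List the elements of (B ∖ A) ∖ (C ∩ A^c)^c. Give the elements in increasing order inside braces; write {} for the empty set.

{}

B ∖ A = {}
A^c = {5,9,10,12}
C ∩ A^c = {5,10,12}
(C ∩ A^c)^c = {1,2,3,4,6,7,8,9,11}
(B ∖ A) ∖ (C ∩ A^c)^c = {}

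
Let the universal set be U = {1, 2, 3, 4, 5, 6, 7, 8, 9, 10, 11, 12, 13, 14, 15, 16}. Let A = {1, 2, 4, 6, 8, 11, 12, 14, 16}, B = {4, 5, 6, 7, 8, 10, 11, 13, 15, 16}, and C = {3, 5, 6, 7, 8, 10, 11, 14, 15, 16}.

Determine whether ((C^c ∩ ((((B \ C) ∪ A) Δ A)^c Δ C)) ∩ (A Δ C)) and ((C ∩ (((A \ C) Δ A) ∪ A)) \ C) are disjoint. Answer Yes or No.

Yes

C^c = {1, 2, 4, 9, 12, 13}
B \ C = {4, 13}
(B \ C) ∪ A = {1, 2, 4, 6, 8, 11, 12, 13, 14, 16}
((B \ C) ∪ A) Δ A = {13}
(((B \ C) ∪ A) Δ A)^c = {1, 2, 3, 4, 5, 6, 7, 8, 9, 10, 11, 12, 14, 15, 16}
(((B \ C) ∪ A) Δ A)^c Δ C = {1, 2, 4, 9, 12}
C^c ∩ ((((B \ C) ∪ A) Δ A)^c Δ C) = {1, 2, 4, 9, 12}
A Δ C = {1, 2, 3, 4, 5, 7, 10, 12, 15}
(C^c ∩ ((((B \ C) ∪ A) Δ A)^c Δ C)) ∩ (A Δ C) = {1, 2, 4, 12}
A \ C = {1, 2, 4, 12}
(A \ C) Δ A = {6, 8, 11, 14, 16}
((A \ C) Δ A) ∪ A = {1, 2, 4, 6, 8, 11, 12, 14, 16}
C ∩ (((A \ C) Δ A) ∪ A) = {6, 8, 11, 14, 16}
(C ∩ (((A \ C) Δ A) ∪ A)) \ C = {}
{1, 2, 4, 12} and {} share no elements.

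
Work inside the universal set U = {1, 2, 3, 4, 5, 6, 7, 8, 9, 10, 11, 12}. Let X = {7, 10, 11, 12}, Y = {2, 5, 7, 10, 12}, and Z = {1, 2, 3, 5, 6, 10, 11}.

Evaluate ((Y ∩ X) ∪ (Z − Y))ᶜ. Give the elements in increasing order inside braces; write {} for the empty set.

Y ∩ X = {7, 10, 12}
Z − Y = {1, 3, 6, 11}
(Y ∩ X) ∪ (Z − Y) = {1, 3, 6, 7, 10, 11, 12}
((Y ∩ X) ∪ (Z − Y))ᶜ = {2, 4, 5, 8, 9}

{2, 4, 5, 8, 9}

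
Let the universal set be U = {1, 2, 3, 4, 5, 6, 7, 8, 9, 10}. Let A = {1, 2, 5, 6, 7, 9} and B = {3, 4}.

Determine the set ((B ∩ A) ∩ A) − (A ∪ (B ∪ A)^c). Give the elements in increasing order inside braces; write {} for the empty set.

B ∩ A = {}
(B ∩ A) ∩ A = {}
B ∪ A = {1, 2, 3, 4, 5, 6, 7, 9}
(B ∪ A)^c = {8, 10}
A ∪ (B ∪ A)^c = {1, 2, 5, 6, 7, 8, 9, 10}
((B ∩ A) ∩ A) − (A ∪ (B ∪ A)^c) = {}

{}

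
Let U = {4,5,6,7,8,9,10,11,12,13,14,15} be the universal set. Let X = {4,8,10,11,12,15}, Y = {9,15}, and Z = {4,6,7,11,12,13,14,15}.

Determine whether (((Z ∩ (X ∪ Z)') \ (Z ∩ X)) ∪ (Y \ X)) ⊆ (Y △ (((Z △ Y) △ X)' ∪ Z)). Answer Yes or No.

Yes

X ∪ Z = {4,6,7,8,10,11,12,13,14,15}
(X ∪ Z)' = {5,9}
Z ∩ (X ∪ Z)' = {}
Z ∩ X = {4,11,12,15}
(Z ∩ (X ∪ Z)') \ (Z ∩ X) = {}
Y \ X = {9}
((Z ∩ (X ∪ Z)') \ (Z ∩ X)) ∪ (Y \ X) = {9}
Z △ Y = {4,6,7,9,11,12,13,14}
(Z △ Y) △ X = {6,7,8,9,10,13,14,15}
((Z △ Y) △ X)' = {4,5,11,12}
((Z △ Y) △ X)' ∪ Z = {4,5,6,7,11,12,13,14,15}
Y △ (((Z △ Y) △ X)' ∪ Z) = {4,5,6,7,9,11,12,13,14}
Every element of {9} is in {4,5,6,7,9,11,12,13,14}, so ((Z ∩ (X ∪ Z)') \ (Z ∩ X)) ∪ (Y \ X) ⊆ Y △ (((Z △ Y) △ X)' ∪ Z).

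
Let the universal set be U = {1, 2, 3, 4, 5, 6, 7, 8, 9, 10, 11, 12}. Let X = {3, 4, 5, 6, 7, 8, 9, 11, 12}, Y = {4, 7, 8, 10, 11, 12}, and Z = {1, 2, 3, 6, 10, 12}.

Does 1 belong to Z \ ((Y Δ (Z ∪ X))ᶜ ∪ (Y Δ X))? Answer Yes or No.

1 ∈ Z and 1 ∉ X, so 1 ∈ Z ∪ X
1 ∉ Y and 1 ∈ (Z ∪ X), so 1 ∈ Y Δ (Z ∪ X)
1 ∉ (Y Δ (Z ∪ X))ᶜ since 1 ∈ (Y Δ (Z ∪ X))
1 ∉ Y and 1 ∉ X, so 1 ∉ Y Δ X
1 ∉ (Y Δ (Z ∪ X))ᶜ and 1 ∉ (Y Δ X), so 1 ∉ (Y Δ (Z ∪ X))ᶜ ∪ (Y Δ X)
1 ∈ Z and 1 ∉ ((Y Δ (Z ∪ X))ᶜ ∪ (Y Δ X)), so 1 ∈ Z \ ((Y Δ (Z ∪ X))ᶜ ∪ (Y Δ X))

Yes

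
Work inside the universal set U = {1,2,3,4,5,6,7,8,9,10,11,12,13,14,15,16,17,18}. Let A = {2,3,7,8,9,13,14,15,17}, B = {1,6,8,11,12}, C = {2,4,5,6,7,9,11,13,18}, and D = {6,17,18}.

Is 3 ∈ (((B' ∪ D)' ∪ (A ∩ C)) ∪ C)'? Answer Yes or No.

Yes

3 ∉ B, so 3 ∈ B'
3 ∈ B' and 3 ∉ D, so 3 ∈ B' ∪ D
3 ∉ (B' ∪ D)' since 3 ∈ (B' ∪ D)
3 ∈ A and 3 ∉ C, so 3 ∉ A ∩ C
3 ∉ (B' ∪ D)' and 3 ∉ (A ∩ C), so 3 ∉ (B' ∪ D)' ∪ (A ∩ C)
3 ∉ ((B' ∪ D)' ∪ (A ∩ C)) and 3 ∉ C, so 3 ∉ ((B' ∪ D)' ∪ (A ∩ C)) ∪ C
3 ∈ (((B' ∪ D)' ∪ (A ∩ C)) ∪ C)' since 3 ∉ (((B' ∪ D)' ∪ (A ∩ C)) ∪ C)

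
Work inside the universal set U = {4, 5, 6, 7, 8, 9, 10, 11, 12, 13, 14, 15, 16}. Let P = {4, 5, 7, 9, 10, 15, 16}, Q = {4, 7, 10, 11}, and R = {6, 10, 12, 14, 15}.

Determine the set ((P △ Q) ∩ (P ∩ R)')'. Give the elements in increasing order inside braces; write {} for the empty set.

{4, 6, 7, 8, 10, 12, 13, 14, 15}

P △ Q = {5, 9, 11, 15, 16}
P ∩ R = {10, 15}
(P ∩ R)' = {4, 5, 6, 7, 8, 9, 11, 12, 13, 14, 16}
(P △ Q) ∩ (P ∩ R)' = {5, 9, 11, 16}
((P △ Q) ∩ (P ∩ R)')' = {4, 6, 7, 8, 10, 12, 13, 14, 15}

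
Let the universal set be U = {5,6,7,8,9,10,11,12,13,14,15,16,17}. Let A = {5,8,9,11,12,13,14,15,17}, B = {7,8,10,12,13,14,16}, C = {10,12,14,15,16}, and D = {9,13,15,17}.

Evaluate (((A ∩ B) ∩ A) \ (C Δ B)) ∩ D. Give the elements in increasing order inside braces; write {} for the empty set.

A ∩ B = {8,12,13,14}
(A ∩ B) ∩ A = {8,12,13,14}
C Δ B = {7,8,13,15}
((A ∩ B) ∩ A) \ (C Δ B) = {12,14}
(((A ∩ B) ∩ A) \ (C Δ B)) ∩ D = {}

{}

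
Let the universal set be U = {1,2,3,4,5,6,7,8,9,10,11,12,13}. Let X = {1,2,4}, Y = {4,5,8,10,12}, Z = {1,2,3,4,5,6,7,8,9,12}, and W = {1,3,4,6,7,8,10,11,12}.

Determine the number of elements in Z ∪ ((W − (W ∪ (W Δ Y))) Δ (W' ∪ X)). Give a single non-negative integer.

11

W Δ Y = {1,3,5,6,7,11}
W ∪ (W Δ Y) = {1,3,4,5,6,7,8,10,11,12}
W − (W ∪ (W Δ Y)) = {}
W' = {2,5,9,13}
W' ∪ X = {1,2,4,5,9,13}
(W − (W ∪ (W Δ Y))) Δ (W' ∪ X) = {1,2,4,5,9,13}
Z ∪ ((W − (W ∪ (W Δ Y))) Δ (W' ∪ X)) = {1,2,3,4,5,6,7,8,9,12,13}
|Z ∪ ((W − (W ∪ (W Δ Y))) Δ (W' ∪ X))| = 11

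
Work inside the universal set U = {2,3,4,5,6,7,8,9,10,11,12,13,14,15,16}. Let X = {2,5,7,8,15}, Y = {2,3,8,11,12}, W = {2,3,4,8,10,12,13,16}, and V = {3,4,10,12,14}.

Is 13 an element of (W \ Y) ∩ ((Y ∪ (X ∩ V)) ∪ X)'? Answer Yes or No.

13 ∈ W and 13 ∉ Y, so 13 ∈ W \ Y
13 ∉ X and 13 ∉ V, so 13 ∉ X ∩ V
13 ∉ Y and 13 ∉ (X ∩ V), so 13 ∉ Y ∪ (X ∩ V)
13 ∉ (Y ∪ (X ∩ V)) and 13 ∉ X, so 13 ∉ (Y ∪ (X ∩ V)) ∪ X
13 ∈ ((Y ∪ (X ∩ V)) ∪ X)' since 13 ∉ ((Y ∪ (X ∩ V)) ∪ X)
13 ∈ (W \ Y) and 13 ∈ ((Y ∪ (X ∩ V)) ∪ X)', so 13 ∈ (W \ Y) ∩ ((Y ∪ (X ∩ V)) ∪ X)'

Yes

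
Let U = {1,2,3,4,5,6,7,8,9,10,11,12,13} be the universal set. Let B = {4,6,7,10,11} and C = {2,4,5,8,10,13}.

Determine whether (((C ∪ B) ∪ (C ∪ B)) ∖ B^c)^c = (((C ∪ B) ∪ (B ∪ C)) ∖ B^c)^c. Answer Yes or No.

C ∪ B = {2,4,5,6,7,8,10,11,13}
(C ∪ B) ∪ (C ∪ B) = {2,4,5,6,7,8,10,11,13}
B^c = {1,2,3,5,8,9,12,13}
((C ∪ B) ∪ (C ∪ B)) ∖ B^c = {4,6,7,10,11}
(((C ∪ B) ∪ (C ∪ B)) ∖ B^c)^c = {1,2,3,5,8,9,12,13}
B ∪ C = {2,4,5,6,7,8,10,11,13}
(C ∪ B) ∪ (B ∪ C) = {2,4,5,6,7,8,10,11,13}
((C ∪ B) ∪ (B ∪ C)) ∖ B^c = {4,6,7,10,11}
(((C ∪ B) ∪ (B ∪ C)) ∖ B^c)^c = {1,2,3,5,8,9,12,13}
Both equal {1,2,3,5,8,9,12,13}, so (((C ∪ B) ∪ (C ∪ B)) ∖ B^c)^c = (((C ∪ B) ∪ (B ∪ C)) ∖ B^c)^c.

Yes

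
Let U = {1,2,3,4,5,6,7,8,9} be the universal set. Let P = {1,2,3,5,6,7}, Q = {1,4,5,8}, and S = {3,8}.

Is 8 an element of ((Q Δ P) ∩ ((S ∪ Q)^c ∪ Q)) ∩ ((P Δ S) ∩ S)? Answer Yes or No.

8 ∈ Q and 8 ∉ P, so 8 ∈ Q Δ P
8 ∈ S and 8 ∈ Q, so 8 ∈ S ∪ Q
8 ∉ (S ∪ Q)^c since 8 ∈ (S ∪ Q)
8 ∉ (S ∪ Q)^c and 8 ∈ Q, so 8 ∈ (S ∪ Q)^c ∪ Q
8 ∈ (Q Δ P) and 8 ∈ ((S ∪ Q)^c ∪ Q), so 8 ∈ (Q Δ P) ∩ ((S ∪ Q)^c ∪ Q)
8 ∉ P and 8 ∈ S, so 8 ∈ P Δ S
8 ∈ (P Δ S) and 8 ∈ S, so 8 ∈ (P Δ S) ∩ S
8 ∈ ((Q Δ P) ∩ ((S ∪ Q)^c ∪ Q)) and 8 ∈ ((P Δ S) ∩ S), so 8 ∈ ((Q Δ P) ∩ ((S ∪ Q)^c ∪ Q)) ∩ ((P Δ S) ∩ S)

Yes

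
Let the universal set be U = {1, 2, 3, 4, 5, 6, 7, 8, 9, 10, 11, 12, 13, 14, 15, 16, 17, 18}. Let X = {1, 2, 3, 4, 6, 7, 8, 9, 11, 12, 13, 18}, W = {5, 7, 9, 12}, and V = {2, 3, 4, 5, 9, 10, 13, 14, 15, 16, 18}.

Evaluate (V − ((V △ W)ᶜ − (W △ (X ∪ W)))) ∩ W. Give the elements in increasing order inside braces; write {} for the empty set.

{}

V △ W = {2, 3, 4, 7, 10, 12, 13, 14, 15, 16, 18}
(V △ W)ᶜ = {1, 5, 6, 8, 9, 11, 17}
X ∪ W = {1, 2, 3, 4, 5, 6, 7, 8, 9, 11, 12, 13, 18}
W △ (X ∪ W) = {1, 2, 3, 4, 6, 8, 11, 13, 18}
(V △ W)ᶜ − (W △ (X ∪ W)) = {5, 9, 17}
V − ((V △ W)ᶜ − (W △ (X ∪ W))) = {2, 3, 4, 10, 13, 14, 15, 16, 18}
(V − ((V △ W)ᶜ − (W △ (X ∪ W)))) ∩ W = {}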